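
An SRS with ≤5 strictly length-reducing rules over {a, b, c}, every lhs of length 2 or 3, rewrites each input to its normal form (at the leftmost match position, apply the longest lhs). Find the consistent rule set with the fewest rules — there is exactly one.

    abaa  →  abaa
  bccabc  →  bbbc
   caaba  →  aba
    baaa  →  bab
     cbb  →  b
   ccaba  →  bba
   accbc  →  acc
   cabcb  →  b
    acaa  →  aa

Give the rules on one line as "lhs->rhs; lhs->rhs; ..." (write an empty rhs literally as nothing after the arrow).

  | abaa
  | bccabc => bbbc
  | caaba => aba
  | baaa => bab

aaa->ab; ca->; cb->; cca->b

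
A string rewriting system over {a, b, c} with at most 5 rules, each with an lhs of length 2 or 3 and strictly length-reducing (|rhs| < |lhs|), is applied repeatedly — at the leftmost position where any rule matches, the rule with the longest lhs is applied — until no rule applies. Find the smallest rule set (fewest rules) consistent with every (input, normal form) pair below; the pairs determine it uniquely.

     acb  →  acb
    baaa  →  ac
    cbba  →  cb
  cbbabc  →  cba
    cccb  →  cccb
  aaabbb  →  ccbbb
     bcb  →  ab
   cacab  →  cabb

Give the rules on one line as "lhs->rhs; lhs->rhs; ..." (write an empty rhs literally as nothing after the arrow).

  | acb
  | baaa => bcc => ac
  | cbba => cb
  | cbbabc => cbbc => cba

aaa->cc; aca->ab; bba->b; bc->a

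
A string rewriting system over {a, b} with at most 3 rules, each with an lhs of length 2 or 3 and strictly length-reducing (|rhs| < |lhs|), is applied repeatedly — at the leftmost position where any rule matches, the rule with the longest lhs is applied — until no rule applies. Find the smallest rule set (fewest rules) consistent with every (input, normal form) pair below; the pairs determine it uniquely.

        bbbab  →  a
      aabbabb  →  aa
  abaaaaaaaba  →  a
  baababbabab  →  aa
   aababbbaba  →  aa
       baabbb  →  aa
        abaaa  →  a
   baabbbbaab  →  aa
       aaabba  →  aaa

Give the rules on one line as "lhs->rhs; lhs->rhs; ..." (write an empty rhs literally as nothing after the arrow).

ab->a; aba->ab; ba->a

  | bbbab => bbab => bab => ab => a
  | aabbabb => aababb => aabbb => aabb => aab => aa
  | abaaaaaaaba => abaaaaaaba => abaaaaaba => abaaaaba => abaaaba => abaaba => ababa => abba => aba => ab => a
  | baababbabab => aababbabab => aabbbabab => aabbabab => aababab => aabbab => aabab => aabb => aab => aa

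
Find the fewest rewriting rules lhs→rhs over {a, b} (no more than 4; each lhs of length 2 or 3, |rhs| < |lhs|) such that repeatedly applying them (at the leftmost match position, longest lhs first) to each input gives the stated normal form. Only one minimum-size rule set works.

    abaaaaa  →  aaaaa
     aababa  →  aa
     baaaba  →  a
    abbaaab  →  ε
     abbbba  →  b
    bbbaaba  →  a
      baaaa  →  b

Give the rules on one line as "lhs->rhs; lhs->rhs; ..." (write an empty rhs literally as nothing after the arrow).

ab->; ba->b; bb->

  | abaaaaa => aaaaa
  | aababa => aaba => aa
  | baaaba => baaba => baba => bba => a
  | abbaaab => baaab => baab => bab => bb => ε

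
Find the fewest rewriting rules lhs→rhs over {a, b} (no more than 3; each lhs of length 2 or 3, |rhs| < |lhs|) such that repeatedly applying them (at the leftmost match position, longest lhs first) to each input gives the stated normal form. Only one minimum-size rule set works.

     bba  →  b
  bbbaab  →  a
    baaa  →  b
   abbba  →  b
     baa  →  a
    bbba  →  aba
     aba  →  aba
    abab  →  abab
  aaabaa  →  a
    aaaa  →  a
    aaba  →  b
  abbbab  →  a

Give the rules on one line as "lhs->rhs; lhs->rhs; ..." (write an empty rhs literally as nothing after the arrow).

aa->b; bb->a

  | bba => aa => b
  | bbbaab => abaab => abbb => aab => bb => a
  | baaa => bba => aa => b
  | abbba => aaba => bba => aa => b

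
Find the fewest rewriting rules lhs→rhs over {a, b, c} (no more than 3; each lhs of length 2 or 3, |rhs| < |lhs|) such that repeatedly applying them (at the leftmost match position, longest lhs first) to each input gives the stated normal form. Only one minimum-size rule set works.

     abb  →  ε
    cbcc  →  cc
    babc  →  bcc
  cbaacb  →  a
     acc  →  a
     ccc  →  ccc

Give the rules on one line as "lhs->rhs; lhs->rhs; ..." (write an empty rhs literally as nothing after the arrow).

  | abb => cb => ε
  | cbcc => cc
  | babc => bcc
  | cbaacb => aacb => aab => ac => a

ab->c; ac->a; cb->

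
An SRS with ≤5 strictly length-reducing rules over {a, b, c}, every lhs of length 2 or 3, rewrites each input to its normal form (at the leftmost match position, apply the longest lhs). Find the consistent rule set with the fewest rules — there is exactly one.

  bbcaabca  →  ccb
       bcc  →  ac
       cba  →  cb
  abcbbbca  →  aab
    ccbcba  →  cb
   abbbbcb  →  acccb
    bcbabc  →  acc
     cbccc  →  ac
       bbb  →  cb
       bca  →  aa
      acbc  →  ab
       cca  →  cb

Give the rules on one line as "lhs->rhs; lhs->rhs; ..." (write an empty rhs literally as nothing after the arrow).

  | bbcaabca => ccaabca => cbabca => cbbca => ccca => ccb
  | bcc => ac
  | cba => cb
  | abcbbbca => aabbbca => aacbca => aacaa => aaba => aab

ba->b; bb->c; bc->a; ca->b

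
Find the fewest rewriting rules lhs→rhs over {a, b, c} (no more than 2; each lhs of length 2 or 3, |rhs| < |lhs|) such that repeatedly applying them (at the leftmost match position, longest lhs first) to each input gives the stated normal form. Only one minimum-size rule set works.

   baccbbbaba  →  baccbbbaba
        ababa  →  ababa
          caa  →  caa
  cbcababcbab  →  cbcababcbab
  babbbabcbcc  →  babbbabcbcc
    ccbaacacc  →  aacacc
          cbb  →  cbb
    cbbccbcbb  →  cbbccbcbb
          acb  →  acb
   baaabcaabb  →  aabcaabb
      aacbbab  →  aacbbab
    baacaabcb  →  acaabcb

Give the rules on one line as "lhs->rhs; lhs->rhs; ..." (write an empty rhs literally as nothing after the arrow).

  | baccbbbaba
  | ababa
  | caa
  | cbcababcbab

baa->a; cca->aa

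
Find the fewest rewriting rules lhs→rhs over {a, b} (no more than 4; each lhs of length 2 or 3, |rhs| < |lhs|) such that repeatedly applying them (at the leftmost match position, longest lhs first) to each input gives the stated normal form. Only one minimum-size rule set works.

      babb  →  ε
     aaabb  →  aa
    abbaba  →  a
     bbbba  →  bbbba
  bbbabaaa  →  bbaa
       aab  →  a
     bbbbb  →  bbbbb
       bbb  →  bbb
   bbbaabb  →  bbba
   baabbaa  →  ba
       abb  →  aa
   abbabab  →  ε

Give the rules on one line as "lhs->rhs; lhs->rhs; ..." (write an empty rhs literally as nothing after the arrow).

aaa->a; ab->; abb->aa; bab->a

  | babb => ab => ε
  | aaabb => abb => aa
  | abbaba => aaaba => aba => a
  | bbbba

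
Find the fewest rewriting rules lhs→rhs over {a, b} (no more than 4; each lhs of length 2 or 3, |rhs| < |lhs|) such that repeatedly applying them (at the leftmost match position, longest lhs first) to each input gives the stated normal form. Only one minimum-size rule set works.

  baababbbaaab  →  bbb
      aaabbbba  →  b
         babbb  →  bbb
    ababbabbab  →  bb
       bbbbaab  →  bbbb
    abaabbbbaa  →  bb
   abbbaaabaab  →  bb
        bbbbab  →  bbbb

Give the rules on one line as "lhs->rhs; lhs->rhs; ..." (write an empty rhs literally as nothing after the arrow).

  | baababbbaaab => bababbbaaab => babbbaaab => bbbaaab => bbbaab => bbbab => bbb
  | aaabbbba => aabbba => abba => ba => b
  | babbb => bbb
  | ababbabbab => abbabbab => babbab => bbab => bb

ab->; ba->b; bab->b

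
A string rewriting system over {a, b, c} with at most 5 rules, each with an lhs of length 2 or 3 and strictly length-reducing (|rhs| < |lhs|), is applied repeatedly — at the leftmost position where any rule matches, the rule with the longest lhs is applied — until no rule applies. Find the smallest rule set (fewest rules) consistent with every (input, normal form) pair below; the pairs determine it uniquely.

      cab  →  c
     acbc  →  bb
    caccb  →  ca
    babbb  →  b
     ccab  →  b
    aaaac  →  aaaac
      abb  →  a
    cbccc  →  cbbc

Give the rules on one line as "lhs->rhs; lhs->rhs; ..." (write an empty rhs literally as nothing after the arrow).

ab->; abb->a; acb->bc; cc->b

  | cab => c
  | acbc => bcc => bb
  | caccb => cabb => ca
  | babbb => bab => b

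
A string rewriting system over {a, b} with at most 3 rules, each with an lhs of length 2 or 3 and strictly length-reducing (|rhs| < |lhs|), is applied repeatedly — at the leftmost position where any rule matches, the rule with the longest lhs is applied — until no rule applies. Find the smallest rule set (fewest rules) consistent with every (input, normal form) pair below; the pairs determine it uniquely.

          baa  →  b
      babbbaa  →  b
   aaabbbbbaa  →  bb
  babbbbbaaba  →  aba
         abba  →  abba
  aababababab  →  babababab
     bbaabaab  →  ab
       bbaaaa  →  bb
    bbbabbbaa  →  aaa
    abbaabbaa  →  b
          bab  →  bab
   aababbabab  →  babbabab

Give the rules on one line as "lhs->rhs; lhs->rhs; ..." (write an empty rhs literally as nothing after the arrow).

  | baa => b
  | babbbaa => baaaa => baa => b
  | aaabbbbbaa => abbbbbaa => aabbaa => bbaa => bb
  | babbbbbaaba => baabbaaba => bbbaaba => aaaba => aba

aab->b; baa->b; bbb->a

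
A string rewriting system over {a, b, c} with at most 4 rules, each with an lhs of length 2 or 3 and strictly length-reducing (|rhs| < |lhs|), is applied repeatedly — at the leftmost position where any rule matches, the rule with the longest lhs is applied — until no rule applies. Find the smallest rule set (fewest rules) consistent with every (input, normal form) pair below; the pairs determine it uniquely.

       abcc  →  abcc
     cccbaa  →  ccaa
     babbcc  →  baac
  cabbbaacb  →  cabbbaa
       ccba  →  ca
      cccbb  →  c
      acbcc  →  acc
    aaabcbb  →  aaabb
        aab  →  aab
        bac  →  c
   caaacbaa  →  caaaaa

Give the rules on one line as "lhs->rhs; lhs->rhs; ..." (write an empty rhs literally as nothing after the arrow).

bac->c; bbc->a; cb->

  | abcc
  | cccbaa => ccaa
  | babbcc => baac
  | cabbbaacb => cabbbaa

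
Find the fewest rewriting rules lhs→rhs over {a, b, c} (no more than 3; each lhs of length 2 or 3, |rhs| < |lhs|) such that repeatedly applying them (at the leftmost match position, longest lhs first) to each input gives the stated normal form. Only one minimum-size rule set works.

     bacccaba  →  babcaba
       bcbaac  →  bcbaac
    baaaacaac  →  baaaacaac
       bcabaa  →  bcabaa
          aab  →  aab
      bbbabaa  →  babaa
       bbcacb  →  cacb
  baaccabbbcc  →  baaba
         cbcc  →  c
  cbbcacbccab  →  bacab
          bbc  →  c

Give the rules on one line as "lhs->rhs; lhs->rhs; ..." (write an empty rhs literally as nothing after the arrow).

bb->; cc->b

  | bacccaba => babcaba
  | bcbaac
  | baaaacaac
  | bcabaa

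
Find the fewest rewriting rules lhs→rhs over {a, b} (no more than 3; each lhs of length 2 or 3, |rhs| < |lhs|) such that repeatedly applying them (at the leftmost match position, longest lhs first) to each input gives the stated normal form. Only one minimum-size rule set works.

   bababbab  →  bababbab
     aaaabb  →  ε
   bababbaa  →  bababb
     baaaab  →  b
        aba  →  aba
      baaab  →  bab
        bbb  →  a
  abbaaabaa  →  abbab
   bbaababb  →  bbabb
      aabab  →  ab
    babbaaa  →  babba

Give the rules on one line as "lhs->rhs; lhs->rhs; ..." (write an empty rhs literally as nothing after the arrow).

  | bababbab
  | aaaabb => aabb => aab => aa => ε
  | bababbaa => bababb
  | baaaab => baab => baa => b

aa->; aab->aa; bbb->a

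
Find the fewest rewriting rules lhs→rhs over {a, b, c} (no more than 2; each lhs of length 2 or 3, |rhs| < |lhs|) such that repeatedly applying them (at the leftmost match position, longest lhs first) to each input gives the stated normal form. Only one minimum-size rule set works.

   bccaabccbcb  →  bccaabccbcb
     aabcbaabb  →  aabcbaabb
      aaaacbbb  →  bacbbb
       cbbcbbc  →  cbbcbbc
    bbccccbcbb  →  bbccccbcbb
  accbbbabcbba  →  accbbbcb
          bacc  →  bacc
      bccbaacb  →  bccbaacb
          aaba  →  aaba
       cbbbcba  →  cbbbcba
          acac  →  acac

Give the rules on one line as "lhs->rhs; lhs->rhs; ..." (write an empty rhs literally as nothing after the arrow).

aaa->b; bba->b

  | bccaabccbcb
  | aabcbaabb
  | aaaacbbb => bacbbb
  | cbbcbbc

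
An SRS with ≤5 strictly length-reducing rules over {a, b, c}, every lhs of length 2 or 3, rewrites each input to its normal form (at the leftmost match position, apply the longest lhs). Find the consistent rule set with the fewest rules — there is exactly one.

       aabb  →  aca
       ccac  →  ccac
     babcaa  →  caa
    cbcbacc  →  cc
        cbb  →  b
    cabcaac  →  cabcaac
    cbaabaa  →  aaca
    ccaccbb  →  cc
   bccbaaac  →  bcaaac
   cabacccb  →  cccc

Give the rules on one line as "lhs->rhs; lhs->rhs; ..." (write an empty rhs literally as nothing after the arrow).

  | aabb => aca
  | ccac
  | babcaa => cbcaa => caa
  | cbcbacc => cbacc => acc => cc

abb->ca; acc->cc; ba->c; cb->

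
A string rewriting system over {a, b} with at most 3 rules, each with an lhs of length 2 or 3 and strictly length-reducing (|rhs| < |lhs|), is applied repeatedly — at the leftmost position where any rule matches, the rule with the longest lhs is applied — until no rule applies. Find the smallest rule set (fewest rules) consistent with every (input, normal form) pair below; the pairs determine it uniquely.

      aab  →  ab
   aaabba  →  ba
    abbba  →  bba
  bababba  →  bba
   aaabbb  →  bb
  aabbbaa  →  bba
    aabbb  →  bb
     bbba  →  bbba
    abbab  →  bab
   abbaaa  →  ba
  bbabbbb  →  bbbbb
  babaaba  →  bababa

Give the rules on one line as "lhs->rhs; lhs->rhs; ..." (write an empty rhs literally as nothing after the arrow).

  | aab => ab
  | aaabba => aabba => abba => ba
  | abbba => bba
  | bababba => babba => bba

aa->a; abb->b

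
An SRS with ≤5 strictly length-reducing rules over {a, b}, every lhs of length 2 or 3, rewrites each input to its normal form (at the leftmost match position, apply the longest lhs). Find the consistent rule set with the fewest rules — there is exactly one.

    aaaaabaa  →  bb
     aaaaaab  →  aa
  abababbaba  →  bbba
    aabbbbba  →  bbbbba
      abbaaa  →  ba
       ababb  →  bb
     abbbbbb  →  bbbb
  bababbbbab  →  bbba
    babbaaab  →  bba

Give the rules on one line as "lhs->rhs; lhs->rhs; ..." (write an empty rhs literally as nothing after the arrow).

aaa->bb; ab->a; abb->aa; baa->ab

  | aaaaabaa => bbaabaa => babbaa => baaaa => abaa => aaa => bb
  | aaaaaab => bbaaab => babab => baab => abb => aa
  | abababbaba => aababbaba => aaabbaba => bbbbaba => bbbbaa => bbbab => bbba
  | aabbbbba => aaabbba => bbbbba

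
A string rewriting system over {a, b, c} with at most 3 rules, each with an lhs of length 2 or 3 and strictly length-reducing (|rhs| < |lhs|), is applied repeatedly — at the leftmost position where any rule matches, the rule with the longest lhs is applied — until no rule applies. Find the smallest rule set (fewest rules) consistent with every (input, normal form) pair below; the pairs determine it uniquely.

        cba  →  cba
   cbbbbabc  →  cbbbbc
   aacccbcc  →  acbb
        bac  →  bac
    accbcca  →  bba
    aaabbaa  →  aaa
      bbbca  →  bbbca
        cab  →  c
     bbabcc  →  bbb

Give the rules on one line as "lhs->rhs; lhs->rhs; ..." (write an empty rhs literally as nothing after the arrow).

ab->; cc->b

  | cba
  | cbbbbabc => cbbbbc
  | aacccbcc => aabcbcc => acbcc => acbb
  | bac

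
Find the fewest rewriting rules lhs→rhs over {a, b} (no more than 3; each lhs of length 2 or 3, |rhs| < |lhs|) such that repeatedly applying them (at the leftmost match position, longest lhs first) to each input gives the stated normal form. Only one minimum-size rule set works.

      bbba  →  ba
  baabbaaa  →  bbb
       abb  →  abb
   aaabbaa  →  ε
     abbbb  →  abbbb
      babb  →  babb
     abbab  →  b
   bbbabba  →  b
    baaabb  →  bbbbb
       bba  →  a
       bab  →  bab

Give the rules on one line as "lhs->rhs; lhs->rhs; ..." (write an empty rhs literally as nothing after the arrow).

aa->; aaa->bb; bba->a

  | bbba => ba
  | baabbaaa => bbbaaa => baaa => bbb
  | abb
  | aaabbaa => bbbbaa => bbaa => aa => ε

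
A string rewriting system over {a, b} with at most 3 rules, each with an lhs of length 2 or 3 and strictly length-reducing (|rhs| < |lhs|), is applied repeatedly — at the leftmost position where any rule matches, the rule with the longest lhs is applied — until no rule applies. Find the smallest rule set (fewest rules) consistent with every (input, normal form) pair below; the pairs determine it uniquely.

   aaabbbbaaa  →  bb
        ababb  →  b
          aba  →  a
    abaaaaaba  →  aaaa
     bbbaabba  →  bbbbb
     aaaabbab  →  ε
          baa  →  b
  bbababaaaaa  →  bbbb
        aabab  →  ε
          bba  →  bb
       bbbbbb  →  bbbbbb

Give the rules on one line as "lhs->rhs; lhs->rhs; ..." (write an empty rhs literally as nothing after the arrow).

aab->; ab->; ba->b

  | aaabbbbaaa => abbbaaa => bbaaa => bbaa => bba => bb
  | ababb => abb => b
  | aba => a
  | abaaaaaba => aaaaaba => aaaa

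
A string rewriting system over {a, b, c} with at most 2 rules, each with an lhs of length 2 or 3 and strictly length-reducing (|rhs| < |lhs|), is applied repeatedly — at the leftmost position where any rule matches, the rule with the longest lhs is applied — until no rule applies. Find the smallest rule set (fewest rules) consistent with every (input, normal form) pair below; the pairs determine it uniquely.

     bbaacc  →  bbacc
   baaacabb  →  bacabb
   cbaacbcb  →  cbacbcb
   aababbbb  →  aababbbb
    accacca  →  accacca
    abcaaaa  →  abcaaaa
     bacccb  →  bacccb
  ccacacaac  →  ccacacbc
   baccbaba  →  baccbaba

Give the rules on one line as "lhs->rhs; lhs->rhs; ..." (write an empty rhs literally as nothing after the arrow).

  | bbaacc => bbacc
  | baaacabb => baacabb => bacabb
  | cbaacbcb => cbacbcb
  | aababbbb

aac->bc; baa->ba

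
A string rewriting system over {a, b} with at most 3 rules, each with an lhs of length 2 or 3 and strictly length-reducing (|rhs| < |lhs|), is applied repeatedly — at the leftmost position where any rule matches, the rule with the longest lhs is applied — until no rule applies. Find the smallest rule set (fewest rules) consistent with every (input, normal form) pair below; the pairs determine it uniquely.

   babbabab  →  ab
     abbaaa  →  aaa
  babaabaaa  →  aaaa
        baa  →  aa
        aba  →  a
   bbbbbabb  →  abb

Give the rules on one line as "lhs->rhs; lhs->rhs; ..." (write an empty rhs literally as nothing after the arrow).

aba->a; ba->a

  | babbabab => abbabab => ababab => abab => ab
  | abbaaa => abaaa => aaa
  | babaabaaa => abaabaaa => aabaaa => aaaa
  | baa => aa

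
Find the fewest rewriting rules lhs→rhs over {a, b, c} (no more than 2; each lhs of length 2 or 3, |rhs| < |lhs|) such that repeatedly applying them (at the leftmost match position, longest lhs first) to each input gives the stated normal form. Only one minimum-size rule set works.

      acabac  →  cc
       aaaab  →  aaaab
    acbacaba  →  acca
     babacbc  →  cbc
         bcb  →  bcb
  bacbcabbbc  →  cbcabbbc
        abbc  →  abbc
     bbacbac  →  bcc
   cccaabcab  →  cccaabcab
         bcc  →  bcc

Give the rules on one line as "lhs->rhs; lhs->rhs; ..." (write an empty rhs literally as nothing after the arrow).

aca->c; ba->

  | acabac => cbac => cc
  | aaaab
  | acbacaba => accaba => acca
  | babacbc => bacbc => cbc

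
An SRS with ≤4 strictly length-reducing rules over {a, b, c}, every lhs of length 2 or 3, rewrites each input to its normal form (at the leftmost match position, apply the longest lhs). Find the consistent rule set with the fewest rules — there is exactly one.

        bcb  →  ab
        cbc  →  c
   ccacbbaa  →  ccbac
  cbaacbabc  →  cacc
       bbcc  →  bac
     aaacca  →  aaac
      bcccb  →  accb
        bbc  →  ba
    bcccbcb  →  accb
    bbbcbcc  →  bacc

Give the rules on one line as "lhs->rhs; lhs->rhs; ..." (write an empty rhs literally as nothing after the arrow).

  | bcb => ab
  | cbc => c
  | ccacbbaa => ccbbaa => ccbac
  | cbaacbabc => caccbabc => caccbaa => caccac => cacc

baa->ac; bc->a; cbc->c; cca->c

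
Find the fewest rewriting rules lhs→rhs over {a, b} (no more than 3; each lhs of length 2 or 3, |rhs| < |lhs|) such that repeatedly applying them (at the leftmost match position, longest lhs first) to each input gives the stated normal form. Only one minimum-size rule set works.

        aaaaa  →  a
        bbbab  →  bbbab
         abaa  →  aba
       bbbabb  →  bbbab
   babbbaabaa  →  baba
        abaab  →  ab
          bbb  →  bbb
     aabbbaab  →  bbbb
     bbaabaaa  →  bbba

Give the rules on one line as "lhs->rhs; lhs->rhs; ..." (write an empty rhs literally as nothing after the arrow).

aa->a; aab->b; abb->ab

  | aaaaa => aaaa => aaa => aa => a
  | bbbab
  | abaa => aba
  | bbbabb => bbbab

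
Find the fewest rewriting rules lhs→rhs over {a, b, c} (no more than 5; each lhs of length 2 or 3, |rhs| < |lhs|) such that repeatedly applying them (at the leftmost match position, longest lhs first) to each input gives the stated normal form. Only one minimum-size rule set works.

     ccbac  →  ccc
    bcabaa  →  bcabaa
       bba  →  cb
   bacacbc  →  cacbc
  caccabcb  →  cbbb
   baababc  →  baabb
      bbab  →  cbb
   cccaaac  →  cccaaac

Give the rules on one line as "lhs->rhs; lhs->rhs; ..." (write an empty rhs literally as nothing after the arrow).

  | ccbac => ccc
  | bcabaa
  | bba => cb
  | bacacbc => cacbc

abc->b; acc->b; bac->c; bba->cb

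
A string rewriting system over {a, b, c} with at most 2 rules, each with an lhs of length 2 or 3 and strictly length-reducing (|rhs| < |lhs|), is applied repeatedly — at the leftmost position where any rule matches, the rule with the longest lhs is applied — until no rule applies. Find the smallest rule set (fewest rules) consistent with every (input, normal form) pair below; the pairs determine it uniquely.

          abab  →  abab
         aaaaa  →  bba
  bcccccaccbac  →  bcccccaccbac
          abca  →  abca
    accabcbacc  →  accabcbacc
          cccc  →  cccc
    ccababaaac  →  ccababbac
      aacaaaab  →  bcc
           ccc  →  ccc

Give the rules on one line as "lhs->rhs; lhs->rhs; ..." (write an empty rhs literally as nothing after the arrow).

  | abab
  | aaaaa => baaa => bba
  | bcccccaccbac
  | abca

aa->b; bbb->c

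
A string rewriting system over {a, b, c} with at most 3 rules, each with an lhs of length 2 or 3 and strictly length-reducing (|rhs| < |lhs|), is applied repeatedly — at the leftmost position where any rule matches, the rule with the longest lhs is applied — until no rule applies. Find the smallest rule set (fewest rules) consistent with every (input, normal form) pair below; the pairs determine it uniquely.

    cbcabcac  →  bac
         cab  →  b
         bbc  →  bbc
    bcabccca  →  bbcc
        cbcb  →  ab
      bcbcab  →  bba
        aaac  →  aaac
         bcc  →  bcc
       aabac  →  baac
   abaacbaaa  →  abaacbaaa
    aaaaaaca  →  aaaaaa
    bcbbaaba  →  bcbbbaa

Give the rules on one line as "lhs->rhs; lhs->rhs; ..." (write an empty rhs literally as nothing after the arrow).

aab->ba; ca->; cbc->a

  | cbcabcac => aabcac => bacac => bac
  | cab => b
  | bbc
  | bcabccca => bbccca => bbcc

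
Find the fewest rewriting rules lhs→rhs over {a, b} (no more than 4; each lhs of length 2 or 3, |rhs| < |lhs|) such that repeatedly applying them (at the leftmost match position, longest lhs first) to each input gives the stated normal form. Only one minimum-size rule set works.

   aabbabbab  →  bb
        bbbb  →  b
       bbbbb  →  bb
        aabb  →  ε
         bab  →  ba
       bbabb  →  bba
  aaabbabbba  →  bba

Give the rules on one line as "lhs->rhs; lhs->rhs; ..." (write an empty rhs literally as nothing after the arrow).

  | aabbabbab => bbbabbab => abbab => abab => aab => bb
  | bbbb => b
  | bbbbb => bb
  | aabb => bbb => ε

aa->b; ab->a; bbb->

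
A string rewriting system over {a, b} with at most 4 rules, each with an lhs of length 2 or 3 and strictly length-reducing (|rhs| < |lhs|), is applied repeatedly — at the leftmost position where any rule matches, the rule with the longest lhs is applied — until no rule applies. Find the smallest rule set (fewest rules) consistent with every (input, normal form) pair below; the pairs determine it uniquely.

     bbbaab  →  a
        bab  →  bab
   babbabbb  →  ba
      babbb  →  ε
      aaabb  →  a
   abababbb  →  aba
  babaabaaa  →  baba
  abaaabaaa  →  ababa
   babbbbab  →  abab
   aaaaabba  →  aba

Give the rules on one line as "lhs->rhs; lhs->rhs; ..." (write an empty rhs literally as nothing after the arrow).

  | bbbaab => abaab => abb => a
  | bab
  | babbabbb => bababbb => babaab => babb => ba
  | babbb => baab => bb => ε

aa->; bb->; bba->ba; bbb->ab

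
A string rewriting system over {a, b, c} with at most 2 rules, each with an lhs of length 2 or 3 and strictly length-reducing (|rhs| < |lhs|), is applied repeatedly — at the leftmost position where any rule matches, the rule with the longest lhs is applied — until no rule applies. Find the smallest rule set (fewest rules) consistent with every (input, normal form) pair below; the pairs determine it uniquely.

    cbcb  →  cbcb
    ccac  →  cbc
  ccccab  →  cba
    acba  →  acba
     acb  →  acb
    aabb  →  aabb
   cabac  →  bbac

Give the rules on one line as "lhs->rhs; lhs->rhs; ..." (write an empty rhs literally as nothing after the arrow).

  | cbcb
  | ccac => cbc
  | ccccab => cccbb => ccaa => cba
  | acba

ca->b; cbb->aa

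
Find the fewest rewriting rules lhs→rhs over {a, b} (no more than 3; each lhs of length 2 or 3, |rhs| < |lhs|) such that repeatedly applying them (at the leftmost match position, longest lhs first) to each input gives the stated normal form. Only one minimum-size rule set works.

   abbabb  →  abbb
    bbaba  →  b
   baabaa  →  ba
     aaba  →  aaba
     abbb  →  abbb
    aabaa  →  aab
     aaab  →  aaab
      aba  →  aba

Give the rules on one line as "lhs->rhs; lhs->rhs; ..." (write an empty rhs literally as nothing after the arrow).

  | abbabb => abbb
  | bbaba => bba => b
  | baabaa => bbaa => ba
  | aaba

baa->b; bba->b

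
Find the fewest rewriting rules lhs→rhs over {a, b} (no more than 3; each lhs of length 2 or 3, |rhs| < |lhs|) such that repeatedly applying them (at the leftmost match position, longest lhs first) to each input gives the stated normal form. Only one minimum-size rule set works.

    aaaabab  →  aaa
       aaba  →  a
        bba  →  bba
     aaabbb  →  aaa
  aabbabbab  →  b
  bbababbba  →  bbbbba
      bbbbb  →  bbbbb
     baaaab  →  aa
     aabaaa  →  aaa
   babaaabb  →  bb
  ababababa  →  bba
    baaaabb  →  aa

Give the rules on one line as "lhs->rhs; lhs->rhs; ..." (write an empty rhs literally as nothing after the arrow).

  | aaaabab => aaab => aaa
  | aaba => a
  | bba
  | aaabbb => aaabb => aaab => aaa

ab->a; aba->; baa->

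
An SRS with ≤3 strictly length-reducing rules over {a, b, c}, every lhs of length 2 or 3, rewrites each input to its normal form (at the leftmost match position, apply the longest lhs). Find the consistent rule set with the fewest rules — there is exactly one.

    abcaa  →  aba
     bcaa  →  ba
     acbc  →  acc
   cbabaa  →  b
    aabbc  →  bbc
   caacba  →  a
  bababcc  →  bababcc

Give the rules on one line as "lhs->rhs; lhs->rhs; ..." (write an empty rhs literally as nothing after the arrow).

  | abcaa => aba
  | bcaa => ba
  | acbc => acc
  | cbabaa => cabaa => baa => b

aa->; ca->; cb->c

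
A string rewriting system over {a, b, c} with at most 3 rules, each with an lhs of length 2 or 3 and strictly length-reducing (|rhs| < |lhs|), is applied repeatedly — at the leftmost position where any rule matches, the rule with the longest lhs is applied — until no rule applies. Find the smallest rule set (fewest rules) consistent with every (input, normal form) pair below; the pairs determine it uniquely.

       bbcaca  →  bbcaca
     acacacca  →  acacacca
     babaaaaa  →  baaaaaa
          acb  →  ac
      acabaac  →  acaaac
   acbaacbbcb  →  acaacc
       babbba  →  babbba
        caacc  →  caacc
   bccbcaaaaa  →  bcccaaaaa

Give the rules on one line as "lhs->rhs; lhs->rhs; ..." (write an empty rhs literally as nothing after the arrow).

aba->aa; cb->c

  | bbcaca
  | acacacca
  | babaaaaa => baaaaaa
  | acb => ac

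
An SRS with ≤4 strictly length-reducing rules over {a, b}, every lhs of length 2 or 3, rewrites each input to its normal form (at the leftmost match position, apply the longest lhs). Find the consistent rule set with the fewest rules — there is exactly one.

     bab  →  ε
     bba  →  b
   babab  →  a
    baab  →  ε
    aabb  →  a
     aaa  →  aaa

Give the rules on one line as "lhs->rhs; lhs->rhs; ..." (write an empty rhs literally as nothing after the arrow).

  | bab => ε
  | bba => b
  | babab => ab => a
  | baab => bab => ε

aab->ab; ab->a; bab->; bba->b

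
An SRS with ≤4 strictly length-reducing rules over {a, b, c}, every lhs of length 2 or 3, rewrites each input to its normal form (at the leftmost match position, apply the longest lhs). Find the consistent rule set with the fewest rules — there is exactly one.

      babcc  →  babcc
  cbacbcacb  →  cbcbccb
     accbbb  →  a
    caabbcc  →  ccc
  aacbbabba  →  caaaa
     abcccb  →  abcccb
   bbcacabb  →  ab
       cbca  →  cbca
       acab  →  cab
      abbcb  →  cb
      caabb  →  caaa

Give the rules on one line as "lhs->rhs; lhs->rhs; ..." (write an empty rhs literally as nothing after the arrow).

  | babcc
  | cbacbcacb => cbcbcacb => cbcbccb
  | accbbb => ccbbb => ccab => bb => a
  | caabbcc => caaacc => caacc => cacc => ccc

ac->c; bb->a; cca->b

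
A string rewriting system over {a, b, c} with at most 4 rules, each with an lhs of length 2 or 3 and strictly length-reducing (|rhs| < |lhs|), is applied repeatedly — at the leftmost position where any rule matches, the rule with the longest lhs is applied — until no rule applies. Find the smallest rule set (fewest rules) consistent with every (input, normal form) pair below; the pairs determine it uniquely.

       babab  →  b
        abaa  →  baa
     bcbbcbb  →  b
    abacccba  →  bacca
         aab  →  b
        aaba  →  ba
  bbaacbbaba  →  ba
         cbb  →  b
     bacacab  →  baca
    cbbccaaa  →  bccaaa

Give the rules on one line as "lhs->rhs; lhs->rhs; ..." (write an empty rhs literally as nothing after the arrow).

  | babab => bbab => bab => bb => b
  | abaa => baa
  | bcbbcbb => bbcbb => bcbb => bb => b
  | abacccba => bacccba => bacca

ab->b; bb->b; cb->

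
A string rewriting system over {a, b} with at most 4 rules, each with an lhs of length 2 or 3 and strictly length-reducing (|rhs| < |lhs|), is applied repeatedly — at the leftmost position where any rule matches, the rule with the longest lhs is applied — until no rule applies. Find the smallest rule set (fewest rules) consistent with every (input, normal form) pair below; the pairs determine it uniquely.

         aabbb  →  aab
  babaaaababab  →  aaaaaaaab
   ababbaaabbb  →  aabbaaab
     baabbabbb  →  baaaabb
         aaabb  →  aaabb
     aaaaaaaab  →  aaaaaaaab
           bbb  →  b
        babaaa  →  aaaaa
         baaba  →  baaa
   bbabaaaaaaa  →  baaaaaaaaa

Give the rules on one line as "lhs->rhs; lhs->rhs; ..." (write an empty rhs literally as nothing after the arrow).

  | aabbb => aab
  | babaaaababab => aaaaaababab => aaaaaaabab => aaaaaaaab
  | ababbaaabbb => aabbaaabbb => aabbaaab
  | baabbabbb => baabaabb => baaaabb

aba->aa; bab->aa; bbb->b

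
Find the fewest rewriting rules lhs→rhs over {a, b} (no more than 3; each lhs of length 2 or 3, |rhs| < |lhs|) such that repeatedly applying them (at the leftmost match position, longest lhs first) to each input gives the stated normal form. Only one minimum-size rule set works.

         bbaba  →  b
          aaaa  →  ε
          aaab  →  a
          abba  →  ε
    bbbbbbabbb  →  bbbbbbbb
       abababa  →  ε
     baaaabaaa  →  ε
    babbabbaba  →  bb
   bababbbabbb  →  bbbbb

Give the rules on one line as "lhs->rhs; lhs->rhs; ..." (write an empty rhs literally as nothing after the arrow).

  | bbaba => bba => b
  | aaaa => aa => ε
  | aaab => ab => a
  | abba => aba => aa => ε

aa->; ab->a; ba->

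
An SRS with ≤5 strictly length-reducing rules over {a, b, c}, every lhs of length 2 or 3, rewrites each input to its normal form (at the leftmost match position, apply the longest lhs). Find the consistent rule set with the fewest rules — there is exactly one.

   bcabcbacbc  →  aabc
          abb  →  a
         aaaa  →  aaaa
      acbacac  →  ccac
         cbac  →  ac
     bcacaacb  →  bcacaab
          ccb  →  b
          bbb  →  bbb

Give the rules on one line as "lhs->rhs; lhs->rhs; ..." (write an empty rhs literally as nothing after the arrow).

aba->c; abb->ba; ba->a; cb->b

  | bcabcbacbc => bcabbacbc => bcbaacbc => bbaacbc => baacbc => aacbc => aabc
  | abb => ba => a
  | aaaa
  | acbacac => abacac => ccac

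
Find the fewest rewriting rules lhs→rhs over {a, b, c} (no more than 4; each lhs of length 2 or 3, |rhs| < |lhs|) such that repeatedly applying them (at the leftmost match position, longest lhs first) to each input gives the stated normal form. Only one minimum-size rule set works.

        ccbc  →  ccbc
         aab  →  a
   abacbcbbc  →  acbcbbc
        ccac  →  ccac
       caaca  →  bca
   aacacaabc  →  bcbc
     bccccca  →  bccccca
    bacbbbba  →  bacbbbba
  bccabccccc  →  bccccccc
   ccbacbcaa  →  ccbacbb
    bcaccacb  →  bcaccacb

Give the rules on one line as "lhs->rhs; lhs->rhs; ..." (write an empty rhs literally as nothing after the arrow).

  | ccbc
  | aab => a
  | abacbcbbc => acbcbbc
  | ccac

aac->bc; ab->; caa->b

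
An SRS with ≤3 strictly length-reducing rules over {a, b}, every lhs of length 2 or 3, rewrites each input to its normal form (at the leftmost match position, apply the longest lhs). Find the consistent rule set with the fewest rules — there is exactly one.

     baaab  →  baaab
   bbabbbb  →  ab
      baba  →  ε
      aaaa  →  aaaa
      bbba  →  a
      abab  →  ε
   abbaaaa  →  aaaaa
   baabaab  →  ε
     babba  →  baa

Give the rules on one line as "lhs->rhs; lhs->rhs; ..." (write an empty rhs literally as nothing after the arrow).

aba->b; bb->; bbb->

  | baaab
  | bbabbbb => abbbb => ab
  | baba => bb => ε
  | aaaa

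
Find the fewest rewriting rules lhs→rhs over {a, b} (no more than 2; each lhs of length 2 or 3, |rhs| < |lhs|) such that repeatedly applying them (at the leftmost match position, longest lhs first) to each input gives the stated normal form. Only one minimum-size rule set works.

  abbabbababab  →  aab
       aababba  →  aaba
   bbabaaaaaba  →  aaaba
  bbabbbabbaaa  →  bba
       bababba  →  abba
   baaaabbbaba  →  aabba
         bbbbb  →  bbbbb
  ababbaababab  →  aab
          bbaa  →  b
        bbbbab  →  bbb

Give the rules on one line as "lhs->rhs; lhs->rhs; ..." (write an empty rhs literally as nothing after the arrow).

  | abbabbababab => abbababab => ababab => aab
  | aababba => aaba
  | bbabaaaaaba => baaaaaba => aaaba
  | bbabbbabbaaa => bbbabbaaa => bbbaaa => bba

baa->; bab->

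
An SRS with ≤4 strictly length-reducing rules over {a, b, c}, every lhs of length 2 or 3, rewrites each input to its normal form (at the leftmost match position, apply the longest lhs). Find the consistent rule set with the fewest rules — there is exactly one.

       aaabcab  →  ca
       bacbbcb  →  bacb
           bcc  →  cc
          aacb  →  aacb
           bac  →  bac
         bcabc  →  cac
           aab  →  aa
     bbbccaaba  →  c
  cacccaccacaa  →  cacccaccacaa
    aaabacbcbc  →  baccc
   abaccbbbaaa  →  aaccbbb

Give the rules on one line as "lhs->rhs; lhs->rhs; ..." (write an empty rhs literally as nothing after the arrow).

  | aaabcab => bcab => cab => ca
  | bacbbcb => bacb
  | bcc => cc
  | aacb

aaa->; ab->a; bbc->; bc->c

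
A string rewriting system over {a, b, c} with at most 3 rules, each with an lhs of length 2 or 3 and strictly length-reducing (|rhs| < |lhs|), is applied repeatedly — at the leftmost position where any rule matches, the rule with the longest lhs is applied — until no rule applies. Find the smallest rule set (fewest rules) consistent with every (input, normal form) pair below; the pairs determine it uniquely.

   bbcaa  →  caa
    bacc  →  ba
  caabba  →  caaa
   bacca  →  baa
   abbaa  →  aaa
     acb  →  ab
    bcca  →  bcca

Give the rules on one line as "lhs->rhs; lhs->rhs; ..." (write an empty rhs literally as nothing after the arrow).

ac->a; bb->

  | bbcaa => caa
  | bacc => bac => ba
  | caabba => caaa
  | bacca => baca => baa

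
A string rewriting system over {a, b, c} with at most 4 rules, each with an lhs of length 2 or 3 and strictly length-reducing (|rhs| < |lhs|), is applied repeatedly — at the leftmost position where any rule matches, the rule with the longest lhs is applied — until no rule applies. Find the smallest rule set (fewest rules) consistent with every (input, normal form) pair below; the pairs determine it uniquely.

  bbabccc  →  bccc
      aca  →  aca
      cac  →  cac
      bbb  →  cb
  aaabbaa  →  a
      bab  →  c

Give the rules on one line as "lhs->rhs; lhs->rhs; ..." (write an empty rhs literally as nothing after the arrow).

  | bbabccc => bccc
  | aca
  | cac
  | bbb => cb

ab->b; bb->c; bba->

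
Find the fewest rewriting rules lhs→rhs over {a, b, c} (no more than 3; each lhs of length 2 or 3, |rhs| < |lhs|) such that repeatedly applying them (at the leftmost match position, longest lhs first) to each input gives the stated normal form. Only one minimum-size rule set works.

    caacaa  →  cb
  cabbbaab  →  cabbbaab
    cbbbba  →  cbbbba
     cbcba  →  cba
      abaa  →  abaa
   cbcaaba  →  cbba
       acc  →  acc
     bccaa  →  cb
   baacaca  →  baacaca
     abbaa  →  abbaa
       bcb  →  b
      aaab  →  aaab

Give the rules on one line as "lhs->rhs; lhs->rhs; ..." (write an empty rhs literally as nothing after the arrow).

bc->; caa->cb

  | caacaa => cbcaa => caa => cb
  | cabbbaab
  | cbbbba
  | cbcba => cba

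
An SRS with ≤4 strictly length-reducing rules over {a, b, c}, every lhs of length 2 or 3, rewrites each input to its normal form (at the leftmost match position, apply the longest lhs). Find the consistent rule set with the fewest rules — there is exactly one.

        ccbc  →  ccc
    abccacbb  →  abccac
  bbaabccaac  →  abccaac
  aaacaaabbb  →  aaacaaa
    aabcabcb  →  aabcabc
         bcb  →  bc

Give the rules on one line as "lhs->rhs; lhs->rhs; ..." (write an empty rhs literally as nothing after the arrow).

bba->; bbb->; cb->c

  | ccbc => ccc
  | abccacbb => abccacb => abccac
  | bbaabccaac => abccaac
  | aaacaaabbb => aaacaaa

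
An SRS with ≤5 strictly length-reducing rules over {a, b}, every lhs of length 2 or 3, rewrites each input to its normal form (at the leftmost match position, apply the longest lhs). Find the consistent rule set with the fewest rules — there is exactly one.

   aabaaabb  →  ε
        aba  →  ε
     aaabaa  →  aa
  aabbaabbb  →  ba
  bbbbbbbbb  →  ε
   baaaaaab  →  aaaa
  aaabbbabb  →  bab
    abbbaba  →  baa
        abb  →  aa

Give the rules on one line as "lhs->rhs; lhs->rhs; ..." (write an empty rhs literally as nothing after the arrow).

aab->ba; aba->; bb->a; bbb->

  | aabaaabb => baaaabb => baabab => bbaab => aaab => aba => ε
  | aba => ε
  | aaabaa => abaaa => aa
  | aabbaabbb => babaabbb => babbb => ba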